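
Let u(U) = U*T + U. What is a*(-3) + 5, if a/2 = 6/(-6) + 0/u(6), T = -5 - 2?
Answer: 11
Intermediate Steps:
T = -7
u(U) = -6*U (u(U) = U*(-7) + U = -7*U + U = -6*U)
a = -2 (a = 2*(6/(-6) + 0/((-6*6))) = 2*(6*(-⅙) + 0/(-36)) = 2*(-1 + 0*(-1/36)) = 2*(-1 + 0) = 2*(-1) = -2)
a*(-3) + 5 = -2*(-3) + 5 = 6 + 5 = 11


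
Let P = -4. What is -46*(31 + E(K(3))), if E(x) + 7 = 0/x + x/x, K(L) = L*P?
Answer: -1150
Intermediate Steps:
K(L) = -4*L (K(L) = L*(-4) = -4*L)
E(x) = -6 (E(x) = -7 + (0/x + x/x) = -7 + (0 + 1) = -7 + 1 = -6)
-46*(31 + E(K(3))) = -46*(31 - 6) = -46*25 = -1150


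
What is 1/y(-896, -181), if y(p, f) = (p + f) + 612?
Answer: -1/465 ≈ -0.0021505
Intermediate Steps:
y(p, f) = 612 + f + p (y(p, f) = (f + p) + 612 = 612 + f + p)
1/y(-896, -181) = 1/(612 - 181 - 896) = 1/(-465) = -1/465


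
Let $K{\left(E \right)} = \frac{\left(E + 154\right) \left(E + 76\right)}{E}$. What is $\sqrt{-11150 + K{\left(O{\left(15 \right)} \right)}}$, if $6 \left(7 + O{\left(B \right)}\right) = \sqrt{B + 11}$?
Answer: $\frac{\sqrt{-4762461 + 98406 \sqrt{26}}}{3 \sqrt{42 - \sqrt{26}}} \approx 113.27 i$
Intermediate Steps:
$O{\left(B \right)} = -7 + \frac{\sqrt{11 + B}}{6}$ ($O{\left(B \right)} = -7 + \frac{\sqrt{B + 11}}{6} = -7 + \frac{\sqrt{11 + B}}{6}$)
$K{\left(E \right)} = \frac{\left(76 + E\right) \left(154 + E\right)}{E}$ ($K{\left(E \right)} = \frac{\left(154 + E\right) \left(76 + E\right)}{E} = \frac{\left(76 + E\right) \left(154 + E\right)}{E}$)
$\sqrt{-11150 + K{\left(O{\left(15 \right)} \right)}} = \sqrt{-11150 + \left(230 - \left(7 - \frac{\sqrt{11 + 15}}{6}\right) + \frac{11704}{-7 + \frac{\sqrt{11 + 15}}{6}}\right)} = \sqrt{-11150 + \left(230 - \left(7 - \frac{\sqrt{26}}{6}\right) + \frac{11704}{-7 + \frac{\sqrt{26}}{6}}\right)} = \sqrt{-11150 + \left(223 + \frac{11704}{-7 + \frac{\sqrt{26}}{6}} + \frac{\sqrt{26}}{6}\right)} = \sqrt{-10927 + \frac{11704}{-7 + \frac{\sqrt{26}}{6}} + \frac{\sqrt{26}}{6}}$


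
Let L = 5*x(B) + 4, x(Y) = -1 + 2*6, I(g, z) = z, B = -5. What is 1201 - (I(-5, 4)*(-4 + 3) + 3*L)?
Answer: 1028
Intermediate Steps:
x(Y) = 11 (x(Y) = -1 + 12 = 11)
L = 59 (L = 5*11 + 4 = 55 + 4 = 59)
1201 - (I(-5, 4)*(-4 + 3) + 3*L) = 1201 - (4*(-4 + 3) + 3*59) = 1201 - (4*(-1) + 177) = 1201 - (-4 + 177) = 1201 - 1*173 = 1201 - 173 = 1028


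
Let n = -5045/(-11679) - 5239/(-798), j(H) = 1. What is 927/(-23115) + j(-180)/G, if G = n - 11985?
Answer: -3840715053769/95570332294355 ≈ -0.040187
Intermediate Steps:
n = 7245799/1035538 (n = -5045*(-1/11679) - 5239*(-1/798) = 5045/11679 + 5239/798 = 7245799/1035538 ≈ 6.9971)
G = -12403677131/1035538 (G = 7245799/1035538 - 11985 = -12403677131/1035538 ≈ -11978.)
927/(-23115) + j(-180)/G = 927/(-23115) + 1/(-12403677131/1035538) = 927*(-1/23115) + 1*(-1035538/12403677131) = -309/7705 - 1035538/12403677131 = -3840715053769/95570332294355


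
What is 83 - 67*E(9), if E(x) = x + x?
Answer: -1123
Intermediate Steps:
E(x) = 2*x
83 - 67*E(9) = 83 - 134*9 = 83 - 67*18 = 83 - 1206 = -1123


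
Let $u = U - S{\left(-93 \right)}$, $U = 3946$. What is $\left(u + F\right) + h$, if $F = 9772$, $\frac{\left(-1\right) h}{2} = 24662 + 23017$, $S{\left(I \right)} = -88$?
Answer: $-81552$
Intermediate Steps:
$h = -95358$ ($h = - 2 \left(24662 + 23017\right) = \left(-2\right) 47679 = -95358$)
$u = 4034$ ($u = 3946 - -88 = 3946 + 88 = 4034$)
$\left(u + F\right) + h = \left(4034 + 9772\right) - 95358 = 13806 - 95358 = -81552$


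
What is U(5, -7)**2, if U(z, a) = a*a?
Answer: 2401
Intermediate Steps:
U(z, a) = a**2
U(5, -7)**2 = ((-7)**2)**2 = 49**2 = 2401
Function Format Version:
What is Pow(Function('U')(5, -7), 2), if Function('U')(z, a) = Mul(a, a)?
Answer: 2401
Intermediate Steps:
Function('U')(z, a) = Pow(a, 2)
Pow(Function('U')(5, -7), 2) = Pow(Pow(-7, 2), 2) = Pow(49, 2) = 2401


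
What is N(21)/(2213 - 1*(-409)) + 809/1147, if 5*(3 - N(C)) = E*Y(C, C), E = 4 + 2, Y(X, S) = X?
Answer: 3492891/5012390 ≈ 0.69685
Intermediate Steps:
E = 6
N(C) = 3 - 6*C/5
N(21)/(2213 - 1*(-409)) + 809/1147 = (3 - 6/5*21)/(2213 - 1*(-409)) + 809/1147 = (3 - 126/5)/(2213 + 409) + 809*(1/1147) = -111/5/2622 + 809/1147 = -111/5*1/2622 + 809/1147 = -37/4370 + 809/1147 = 3492891/5012390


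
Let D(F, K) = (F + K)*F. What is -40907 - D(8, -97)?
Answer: -40195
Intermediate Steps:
D(F, K) = F*(F + K)
-40907 - D(8, -97) = -40907 - 8*(8 - 97) = -40907 - 8*(-89) = -40907 - 1*(-712) = -40907 + 712 = -40195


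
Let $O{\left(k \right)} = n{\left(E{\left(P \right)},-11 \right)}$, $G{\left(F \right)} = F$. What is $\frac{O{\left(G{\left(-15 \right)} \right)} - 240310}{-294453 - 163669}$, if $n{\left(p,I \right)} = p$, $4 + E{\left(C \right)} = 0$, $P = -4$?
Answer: $\frac{120157}{229061} \approx 0.52456$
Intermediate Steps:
$E{\left(C \right)} = -4$ ($E{\left(C \right)} = -4 + 0 = -4$)
$O{\left(k \right)} = -4$
$\frac{O{\left(G{\left(-15 \right)} \right)} - 240310}{-294453 - 163669} = \frac{-4 - 240310}{-294453 - 163669} = - \frac{240314}{-458122} = \left(-240314\right) \left(- \frac{1}{458122}\right) = \frac{120157}{229061}$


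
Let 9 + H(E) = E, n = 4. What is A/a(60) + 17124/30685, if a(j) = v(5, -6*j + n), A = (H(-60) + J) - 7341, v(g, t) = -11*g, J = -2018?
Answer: 11609600/67507 ≈ 171.98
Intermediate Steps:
H(E) = -9 + E
A = -9428 (A = ((-9 - 60) - 2018) - 7341 = (-69 - 2018) - 7341 = -2087 - 7341 = -9428)
a(j) = -55 (a(j) = -11*5 = -55)
A/a(60) + 17124/30685 = -9428/(-55) + 17124/30685 = -9428*(-1/55) + 17124*(1/30685) = 9428/55 + 17124/30685 = 11609600/67507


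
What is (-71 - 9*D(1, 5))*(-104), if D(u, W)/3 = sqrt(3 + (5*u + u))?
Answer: 15808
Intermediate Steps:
D(u, W) = 3*sqrt(3 + 6*u) (D(u, W) = 3*sqrt(3 + (5*u + u)) = 3*sqrt(3 + 6*u))
(-71 - 9*D(1, 5))*(-104) = (-71 - 27*sqrt(3 + 6*1))*(-104) = (-71 - 27*sqrt(3 + 6))*(-104) = (-71 - 27*sqrt(9))*(-104) = (-71 - 27*3)*(-104) = (-71 - 9*9)*(-104) = (-71 - 81)*(-104) = -152*(-104) = 15808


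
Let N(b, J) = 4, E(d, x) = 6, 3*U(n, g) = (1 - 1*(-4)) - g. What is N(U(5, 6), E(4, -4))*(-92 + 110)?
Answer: 72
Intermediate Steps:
U(n, g) = 5/3 - g/3 (U(n, g) = ((1 - 1*(-4)) - g)/3 = ((1 + 4) - g)/3 = (5 - g)/3 = 5/3 - g/3)
N(U(5, 6), E(4, -4))*(-92 + 110) = 4*(-92 + 110) = 4*18 = 72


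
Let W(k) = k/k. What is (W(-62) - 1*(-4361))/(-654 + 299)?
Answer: -4362/355 ≈ -12.287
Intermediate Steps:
W(k) = 1
(W(-62) - 1*(-4361))/(-654 + 299) = (1 - 1*(-4361))/(-654 + 299) = (1 + 4361)/(-355) = 4362*(-1/355) = -4362/355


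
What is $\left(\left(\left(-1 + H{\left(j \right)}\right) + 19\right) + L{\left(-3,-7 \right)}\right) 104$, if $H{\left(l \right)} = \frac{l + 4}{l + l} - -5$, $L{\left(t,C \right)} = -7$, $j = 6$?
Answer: $\frac{5252}{3} \approx 1750.7$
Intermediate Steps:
$H{\left(l \right)} = 5 + \frac{4 + l}{2 l}$ ($H{\left(l \right)} = \frac{4 + l}{2 l} + 5 = 5 + \frac{4 + l}{2 l}$)
$\left(\left(\left(-1 + H{\left(j \right)}\right) + 19\right) + L{\left(-3,-7 \right)}\right) 104 = \left(\left(\left(-1 + \left(\frac{11}{2} + \frac{2}{6}\right)\right) + 19\right) - 7\right) 104 = \left(\left(\left(-1 + \left(\frac{11}{2} + 2 \cdot \frac{1}{6}\right)\right) + 19\right) - 7\right) 104 = \left(\left(\left(-1 + \left(\frac{11}{2} + \frac{1}{3}\right)\right) + 19\right) - 7\right) 104 = \left(\left(\left(-1 + \frac{35}{6}\right) + 19\right) - 7\right) 104 = \left(\left(\frac{29}{6} + 19\right) - 7\right) 104 = \left(\frac{143}{6} - 7\right) 104 = \frac{101}{6} \cdot 104 = \frac{5252}{3}$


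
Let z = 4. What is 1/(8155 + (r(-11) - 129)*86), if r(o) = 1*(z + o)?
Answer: -1/3541 ≈ -0.00028241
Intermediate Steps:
r(o) = 4 + o (r(o) = 1*(4 + o) = 4 + o)
1/(8155 + (r(-11) - 129)*86) = 1/(8155 + ((4 - 11) - 129)*86) = 1/(8155 + (-7 - 129)*86) = 1/(8155 - 136*86) = 1/(8155 - 11696) = 1/(-3541) = -1/3541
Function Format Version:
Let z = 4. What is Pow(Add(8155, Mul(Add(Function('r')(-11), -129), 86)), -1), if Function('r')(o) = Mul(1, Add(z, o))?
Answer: Rational(-1, 3541) ≈ -0.00028241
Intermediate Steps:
Function('r')(o) = Add(4, o) (Function('r')(o) = Mul(1, Add(4, o)) = Add(4, o))
Pow(Add(8155, Mul(Add(Function('r')(-11), -129), 86)), -1) = Pow(Add(8155, Mul(Add(Add(4, -11), -129), 86)), -1) = Pow(Add(8155, Mul(Add(-7, -129), 86)), -1) = Pow(Add(8155, Mul(-136, 86)), -1) = Pow(Add(8155, -11696), -1) = Pow(-3541, -1) = Rational(-1, 3541)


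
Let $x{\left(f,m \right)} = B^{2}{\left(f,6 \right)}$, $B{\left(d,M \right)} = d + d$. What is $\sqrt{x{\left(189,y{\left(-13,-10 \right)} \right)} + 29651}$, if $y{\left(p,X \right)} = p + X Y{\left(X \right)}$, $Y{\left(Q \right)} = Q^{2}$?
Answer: $\sqrt{172535} \approx 415.37$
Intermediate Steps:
$B{\left(d,M \right)} = 2 d$
$y{\left(p,X \right)} = p + X^{3}$ ($y{\left(p,X \right)} = p + X X^{2} = p + X^{3}$)
$x{\left(f,m \right)} = 4 f^{2}$ ($x{\left(f,m \right)} = \left(2 f\right)^{2} = 4 f^{2}$)
$\sqrt{x{\left(189,y{\left(-13,-10 \right)} \right)} + 29651} = \sqrt{4 \cdot 189^{2} + 29651} = \sqrt{4 \cdot 35721 + 29651} = \sqrt{142884 + 29651} = \sqrt{172535}$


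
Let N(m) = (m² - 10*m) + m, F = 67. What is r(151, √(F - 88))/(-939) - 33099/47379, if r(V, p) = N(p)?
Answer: -196634/290777 + 3*I*√21/313 ≈ -0.67624 + 0.043922*I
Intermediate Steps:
N(m) = m² - 9*m
r(V, p) = p*(-9 + p)
r(151, √(F - 88))/(-939) - 33099/47379 = (√(67 - 88)*(-9 + √(67 - 88)))/(-939) - 33099/47379 = (√(-21)*(-9 + √(-21)))*(-1/939) - 33099*1/47379 = ((I*√21)*(-9 + I*√21))*(-1/939) - 649/929 = (I*√21*(-9 + I*√21))*(-1/939) - 649/929 = -I*√21*(-9 + I*√21)/939 - 649/929 = -649/929 - I*√21*(-9 + I*√21)/939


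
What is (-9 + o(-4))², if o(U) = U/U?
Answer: 64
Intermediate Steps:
o(U) = 1
(-9 + o(-4))² = (-9 + 1)² = (-8)² = 64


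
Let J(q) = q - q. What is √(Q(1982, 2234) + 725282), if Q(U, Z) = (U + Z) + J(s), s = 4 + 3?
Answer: √729498 ≈ 854.11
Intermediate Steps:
s = 7
J(q) = 0
Q(U, Z) = U + Z (Q(U, Z) = (U + Z) + 0 = U + Z)
√(Q(1982, 2234) + 725282) = √((1982 + 2234) + 725282) = √(4216 + 725282) = √729498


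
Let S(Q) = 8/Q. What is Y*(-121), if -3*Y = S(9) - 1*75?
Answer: -80707/27 ≈ -2989.1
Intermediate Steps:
Y = 667/27 (Y = -(8/9 - 1*75)/3 = -(8*(⅑) - 75)/3 = -(8/9 - 75)/3 = -⅓*(-667/9) = 667/27 ≈ 24.704)
Y*(-121) = (667/27)*(-121) = -80707/27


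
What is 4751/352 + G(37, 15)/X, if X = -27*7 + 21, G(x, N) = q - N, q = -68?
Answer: 103423/7392 ≈ 13.991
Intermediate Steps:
G(x, N) = -68 - N
X = -168 (X = -189 + 21 = -168)
4751/352 + G(37, 15)/X = 4751/352 + (-68 - 1*15)/(-168) = 4751*(1/352) + (-68 - 15)*(-1/168) = 4751/352 - 83*(-1/168) = 4751/352 + 83/168 = 103423/7392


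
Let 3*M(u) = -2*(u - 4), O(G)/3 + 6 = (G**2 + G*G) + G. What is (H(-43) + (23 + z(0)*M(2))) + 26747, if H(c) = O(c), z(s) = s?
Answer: 37717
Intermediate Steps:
O(G) = -18 + 3*G + 6*G**2 (O(G) = -18 + 3*((G**2 + G*G) + G) = -18 + 3*((G**2 + G**2) + G) = -18 + 3*(2*G**2 + G) = -18 + 3*(G + 2*G**2) = -18 + (3*G + 6*G**2) = -18 + 3*G + 6*G**2)
H(c) = -18 + 3*c + 6*c**2
M(u) = 8/3 - 2*u/3 (M(u) = (-2*(u - 4))/3 = (-2*(-4 + u))/3 = (8 - 2*u)/3 = 8/3 - 2*u/3)
(H(-43) + (23 + z(0)*M(2))) + 26747 = ((-18 + 3*(-43) + 6*(-43)**2) + (23 + 0*(8/3 - 2/3*2))) + 26747 = ((-18 - 129 + 6*1849) + (23 + 0*(8/3 - 4/3))) + 26747 = ((-18 - 129 + 11094) + (23 + 0*(4/3))) + 26747 = (10947 + (23 + 0)) + 26747 = (10947 + 23) + 26747 = 10970 + 26747 = 37717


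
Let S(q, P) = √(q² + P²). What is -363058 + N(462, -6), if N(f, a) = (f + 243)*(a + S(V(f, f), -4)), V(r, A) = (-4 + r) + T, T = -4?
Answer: -367288 + 1410*√51533 ≈ -47206.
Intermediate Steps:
V(r, A) = -8 + r (V(r, A) = (-4 + r) - 4 = -8 + r)
S(q, P) = √(P² + q²)
N(f, a) = (243 + f)*(a + √(16 + (-8 + f)²)) (N(f, a) = (f + 243)*(a + √((-4)² + (-8 + f)²)) = (243 + f)*(a + √(16 + (-8 + f)²)))
-363058 + N(462, -6) = -363058 + (243*(-6) + 243*√(16 + (-8 + 462)²) - 6*462 + 462*√(16 + (-8 + 462)²)) = -363058 + (-1458 + 243*√(16 + 454²) - 2772 + 462*√(16 + 454²)) = -363058 + (-1458 + 243*√(16 + 206116) - 2772 + 462*√(16 + 206116)) = -363058 + (-1458 + 243*√206132 - 2772 + 462*√206132) = -363058 + (-1458 + 243*(2*√51533) - 2772 + 462*(2*√51533)) = -363058 + (-1458 + 486*√51533 - 2772 + 924*√51533) = -363058 + (-4230 + 1410*√51533) = -367288 + 1410*√51533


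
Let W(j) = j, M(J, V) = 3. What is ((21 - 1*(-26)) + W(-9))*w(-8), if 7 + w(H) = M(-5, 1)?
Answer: -152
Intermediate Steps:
w(H) = -4 (w(H) = -7 + 3 = -4)
((21 - 1*(-26)) + W(-9))*w(-8) = ((21 - 1*(-26)) - 9)*(-4) = ((21 + 26) - 9)*(-4) = (47 - 9)*(-4) = 38*(-4) = -152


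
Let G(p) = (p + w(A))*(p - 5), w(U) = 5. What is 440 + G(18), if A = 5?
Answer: 739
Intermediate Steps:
G(p) = (-5 + p)*(5 + p) (G(p) = (p + 5)*(p - 5) = (5 + p)*(-5 + p) = (-5 + p)*(5 + p))
440 + G(18) = 440 + (-25 + 18**2) = 440 + (-25 + 324) = 440 + 299 = 739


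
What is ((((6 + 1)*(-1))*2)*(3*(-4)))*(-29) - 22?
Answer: -4894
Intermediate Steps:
((((6 + 1)*(-1))*2)*(3*(-4)))*(-29) - 22 = (((7*(-1))*2)*(-12))*(-29) - 22 = (-7*2*(-12))*(-29) - 22 = -14*(-12)*(-29) - 22 = 168*(-29) - 22 = -4872 - 22 = -4894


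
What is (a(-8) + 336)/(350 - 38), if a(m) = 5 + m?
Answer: 111/104 ≈ 1.0673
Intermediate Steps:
(a(-8) + 336)/(350 - 38) = ((5 - 8) + 336)/(350 - 38) = (-3 + 336)/312 = 333*(1/312) = 111/104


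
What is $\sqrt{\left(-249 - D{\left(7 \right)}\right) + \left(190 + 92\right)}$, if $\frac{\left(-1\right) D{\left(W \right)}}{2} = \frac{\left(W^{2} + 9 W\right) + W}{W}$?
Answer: $\sqrt{67} \approx 8.1853$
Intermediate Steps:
$D{\left(W \right)} = - \frac{2 \left(W^{2} + 10 W\right)}{W}$ ($D{\left(W \right)} = - 2 \frac{\left(W^{2} + 9 W\right) + W}{W} = - 2 \frac{W^{2} + 10 W}{W} = - \frac{2 \left(W^{2} + 10 W\right)}{W}$)
$\sqrt{\left(-249 - D{\left(7 \right)}\right) + \left(190 + 92\right)} = \sqrt{\left(-249 - \left(-20 - 14\right)\right) + \left(190 + 92\right)} = \sqrt{\left(-249 - \left(-20 - 14\right)\right) + 282} = \sqrt{\left(-249 - -34\right) + 282} = \sqrt{\left(-249 + 34\right) + 282} = \sqrt{-215 + 282} = \sqrt{67}$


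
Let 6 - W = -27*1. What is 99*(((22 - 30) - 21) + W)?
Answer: 396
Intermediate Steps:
W = 33 (W = 6 - (-27) = 6 - 1*(-27) = 6 + 27 = 33)
99*(((22 - 30) - 21) + W) = 99*(((22 - 30) - 21) + 33) = 99*((-8 - 21) + 33) = 99*(-29 + 33) = 99*4 = 396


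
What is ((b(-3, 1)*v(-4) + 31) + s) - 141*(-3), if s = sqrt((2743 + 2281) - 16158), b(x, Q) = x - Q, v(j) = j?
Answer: 470 + I*sqrt(11134) ≈ 470.0 + 105.52*I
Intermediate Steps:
s = I*sqrt(11134) (s = sqrt(5024 - 16158) = sqrt(-11134) = I*sqrt(11134) ≈ 105.52*I)
((b(-3, 1)*v(-4) + 31) + s) - 141*(-3) = (((-3 - 1*1)*(-4) + 31) + I*sqrt(11134)) - 141*(-3) = (((-3 - 1)*(-4) + 31) + I*sqrt(11134)) + 423 = ((-4*(-4) + 31) + I*sqrt(11134)) + 423 = ((16 + 31) + I*sqrt(11134)) + 423 = (47 + I*sqrt(11134)) + 423 = 470 + I*sqrt(11134)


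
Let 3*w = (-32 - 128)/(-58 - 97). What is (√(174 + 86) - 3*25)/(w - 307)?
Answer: 6975/28519 - 186*√65/28519 ≈ 0.19199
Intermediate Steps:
w = 32/93 (w = ((-32 - 128)/(-58 - 97))/3 = (-160/(-155))/3 = (-160*(-1/155))/3 = (⅓)*(32/31) = 32/93 ≈ 0.34409)
(√(174 + 86) - 3*25)/(w - 307) = (√(174 + 86) - 3*25)/(32/93 - 307) = (√260 - 75)/(-28519/93) = (2*√65 - 75)*(-93/28519) = (-75 + 2*√65)*(-93/28519) = 6975/28519 - 186*√65/28519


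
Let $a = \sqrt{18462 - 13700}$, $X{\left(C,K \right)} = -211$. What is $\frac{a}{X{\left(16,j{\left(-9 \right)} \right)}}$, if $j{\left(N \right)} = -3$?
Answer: $- \frac{\sqrt{4762}}{211} \approx -0.32705$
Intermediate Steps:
$a = \sqrt{4762} \approx 69.007$
$\frac{a}{X{\left(16,j{\left(-9 \right)} \right)}} = \frac{\sqrt{4762}}{-211} = \sqrt{4762} \left(- \frac{1}{211}\right) = - \frac{\sqrt{4762}}{211}$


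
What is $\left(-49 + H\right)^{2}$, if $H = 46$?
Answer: $9$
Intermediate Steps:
$\left(-49 + H\right)^{2} = \left(-49 + 46\right)^{2} = \left(-3\right)^{2} = 9$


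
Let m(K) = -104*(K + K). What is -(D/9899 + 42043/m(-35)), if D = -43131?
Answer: -102189977/72064720 ≈ -1.4180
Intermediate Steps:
m(K) = -208*K
-(D/9899 + 42043/m(-35)) = -(-43131/9899 + 42043/((-208*(-35)))) = -(-43131*1/9899 + 42043/7280) = -(-43131/9899 + 42043*(1/7280)) = -(-43131/9899 + 42043/7280) = -1*102189977/72064720 = -102189977/72064720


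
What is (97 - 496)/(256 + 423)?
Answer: -57/97 ≈ -0.58763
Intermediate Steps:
(97 - 496)/(256 + 423) = -399/679 = -399*1/679 = -57/97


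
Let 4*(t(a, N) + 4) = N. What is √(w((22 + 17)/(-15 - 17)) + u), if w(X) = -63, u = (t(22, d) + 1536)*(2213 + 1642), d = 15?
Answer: √23681013/2 ≈ 2433.2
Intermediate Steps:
t(a, N) = -4 + N/4
u = 23681265/4 (u = ((-4 + (¼)*15) + 1536)*(2213 + 1642) = ((-4 + 15/4) + 1536)*3855 = (-¼ + 1536)*3855 = (6143/4)*3855 = 23681265/4 ≈ 5.9203e+6)
√(w((22 + 17)/(-15 - 17)) + u) = √(-63 + 23681265/4) = √(23681013/4) = √23681013/2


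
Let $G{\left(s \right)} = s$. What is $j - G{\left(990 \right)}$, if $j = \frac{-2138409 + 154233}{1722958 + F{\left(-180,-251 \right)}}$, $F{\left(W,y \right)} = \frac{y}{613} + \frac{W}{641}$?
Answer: $- \frac{671016364965378}{677006784583} \approx -991.15$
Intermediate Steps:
$F{\left(W,y \right)} = \frac{y}{613} + \frac{W}{641}$ ($F{\left(W,y \right)} = y \frac{1}{613} + W \frac{1}{641} = \frac{y}{613} + \frac{W}{641}$)
$j = - \frac{779648228208}{677006784583}$ ($j = \frac{-2138409 + 154233}{1722958 + \left(\frac{1}{613} \left(-251\right) + \frac{1}{641} \left(-180\right)\right)} = - \frac{1984176}{1722958 - \frac{271231}{392933}} = - \frac{1984176}{\frac{677006784583}{392933}} = \left(-1984176\right) \frac{392933}{677006784583} = - \frac{779648228208}{677006784583} \approx -1.1516$)
$j - G{\left(990 \right)} = - \frac{779648228208}{677006784583} - 990 = - \frac{671016364965378}{677006784583}$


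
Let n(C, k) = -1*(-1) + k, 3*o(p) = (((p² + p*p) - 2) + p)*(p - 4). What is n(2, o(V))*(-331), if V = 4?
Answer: -331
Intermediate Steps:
o(p) = (-4 + p)*(-2 + p + 2*p²)/3 (o(p) = ((((p² + p*p) - 2) + p)*(p - 4))/3 = ((((p² + p²) - 2) + p)*(-4 + p))/3 = (((2*p² - 2) + p)*(-4 + p))/3 = (((-2 + 2*p²) + p)*(-4 + p))/3 = ((-2 + p + 2*p²)*(-4 + p))/3 = ((-4 + p)*(-2 + p + 2*p²))/3 = (-4 + p)*(-2 + p + 2*p²)/3)
n(C, k) = 1 + k
n(2, o(V))*(-331) = (1 + (8/3 - 2*4 - 7/3*4² + (⅔)*4³))*(-331) = (1 + (8/3 - 8 - 7/3*16 + (⅔)*64))*(-331) = (1 + (8/3 - 8 - 112/3 + 128/3))*(-331) = (1 + 0)*(-331) = 1*(-331) = -331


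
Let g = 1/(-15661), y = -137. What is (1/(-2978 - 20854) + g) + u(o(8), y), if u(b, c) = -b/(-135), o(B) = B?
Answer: 331170229/5598494280 ≈ 0.059153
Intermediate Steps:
u(b, c) = b/135 (u(b, c) = -b*(-1)/135 = -(-1)*b/135 = b/135)
g = -1/15661 ≈ -6.3853e-5
(1/(-2978 - 20854) + g) + u(o(8), y) = (1/(-2978 - 20854) - 1/15661) + (1/135)*8 = (1/(-23832) - 1/15661) + 8/135 = (-1/23832 - 1/15661) + 8/135 = -39493/373232952 + 8/135 = 331170229/5598494280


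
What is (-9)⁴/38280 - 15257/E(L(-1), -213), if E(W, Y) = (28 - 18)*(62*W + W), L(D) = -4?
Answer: 1251191/200970 ≈ 6.2258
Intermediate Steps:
E(W, Y) = 630*W (E(W, Y) = 10*(63*W) = 630*W)
(-9)⁴/38280 - 15257/E(L(-1), -213) = (-9)⁴/38280 - 15257/(630*(-4)) = 6561*(1/38280) - 15257/(-2520) = 2187/12760 - 15257*(-1/2520) = 2187/12760 + 15257/2520 = 1251191/200970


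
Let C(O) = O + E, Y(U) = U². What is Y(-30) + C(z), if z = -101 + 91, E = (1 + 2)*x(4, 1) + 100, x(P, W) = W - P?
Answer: 981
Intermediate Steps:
E = 91 (E = (1 + 2)*(1 - 1*4) + 100 = 3*(1 - 4) + 100 = 3*(-3) + 100 = -9 + 100 = 91)
z = -10
C(O) = 91 + O (C(O) = O + 91 = 91 + O)
Y(-30) + C(z) = (-30)² + (91 - 10) = 900 + 81 = 981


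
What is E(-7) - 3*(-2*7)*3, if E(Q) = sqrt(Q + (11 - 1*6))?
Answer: 126 + I*sqrt(2) ≈ 126.0 + 1.4142*I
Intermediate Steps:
E(Q) = sqrt(5 + Q) (E(Q) = sqrt(Q + (11 - 6)) = sqrt(Q + 5) = sqrt(5 + Q))
E(-7) - 3*(-2*7)*3 = sqrt(5 - 7) - 3*(-2*7)*3 = sqrt(-2) - (-42)*3 = I*sqrt(2) - 3*(-42) = I*sqrt(2) + 126 = 126 + I*sqrt(2)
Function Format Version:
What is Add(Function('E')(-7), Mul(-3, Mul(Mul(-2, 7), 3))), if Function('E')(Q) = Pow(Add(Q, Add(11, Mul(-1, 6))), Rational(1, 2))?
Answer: Add(126, Mul(I, Pow(2, Rational(1, 2)))) ≈ Add(126.00, Mul(1.4142, I))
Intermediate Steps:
Function('E')(Q) = Pow(Add(5, Q), Rational(1, 2)) (Function('E')(Q) = Pow(Add(Q, Add(11, -6)), Rational(1, 2)) = Pow(Add(Q, 5), Rational(1, 2)) = Pow(Add(5, Q), Rational(1, 2)))
Add(Function('E')(-7), Mul(-3, Mul(Mul(-2, 7), 3))) = Add(Pow(Add(5, -7), Rational(1, 2)), Mul(-3, Mul(Mul(-2, 7), 3))) = Add(Pow(-2, Rational(1, 2)), Mul(-3, Mul(-14, 3))) = Add(Mul(I, Pow(2, Rational(1, 2))), Mul(-3, -42)) = Add(Mul(I, Pow(2, Rational(1, 2))), 126) = Add(126, Mul(I, Pow(2, Rational(1, 2))))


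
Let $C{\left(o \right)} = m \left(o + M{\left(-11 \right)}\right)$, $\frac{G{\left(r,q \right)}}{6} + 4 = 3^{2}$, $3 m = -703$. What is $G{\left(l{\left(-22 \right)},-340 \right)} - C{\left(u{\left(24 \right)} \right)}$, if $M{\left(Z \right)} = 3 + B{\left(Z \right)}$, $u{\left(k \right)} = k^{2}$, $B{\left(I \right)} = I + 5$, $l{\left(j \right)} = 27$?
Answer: $134303$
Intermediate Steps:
$m = - \frac{703}{3}$ ($m = \frac{1}{3} \left(-703\right) = - \frac{703}{3} \approx -234.33$)
$G{\left(r,q \right)} = 30$ ($G{\left(r,q \right)} = -24 + 6 \cdot 3^{2} = -24 + 6 \cdot 9 = -24 + 54 = 30$)
$B{\left(I \right)} = 5 + I$
$M{\left(Z \right)} = 8 + Z$ ($M{\left(Z \right)} = 3 + \left(5 + Z\right) = 8 + Z$)
$C{\left(o \right)} = 703 - \frac{703 o}{3}$ ($C{\left(o \right)} = - \frac{703 \left(o + \left(8 - 11\right)\right)}{3} = - \frac{703 \left(o - 3\right)}{3} = - \frac{703 \left(-3 + o\right)}{3} = 703 - \frac{703 o}{3}$)
$G{\left(l{\left(-22 \right)},-340 \right)} - C{\left(u{\left(24 \right)} \right)} = 30 - \left(703 - \frac{703 \cdot 24^{2}}{3}\right) = 30 - \left(703 - 134976\right) = 30 - -134273 = 30 + 134273 = 134303$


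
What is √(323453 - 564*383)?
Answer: √107441 ≈ 327.78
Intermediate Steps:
√(323453 - 564*383) = √(323453 - 216012) = √107441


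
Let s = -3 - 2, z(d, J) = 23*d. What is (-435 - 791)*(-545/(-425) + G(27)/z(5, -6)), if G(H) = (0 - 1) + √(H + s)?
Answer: -610548/391 - 1226*√22/115 ≈ -1611.5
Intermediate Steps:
s = -5
G(H) = -1 + √(-5 + H) (G(H) = (0 - 1) + √(H - 5) = -1 + √(-5 + H))
(-435 - 791)*(-545/(-425) + G(27)/z(5, -6)) = (-435 - 791)*(-545/(-425) + (-1 + √(-5 + 27))/((23*5))) = -1226*(-545*(-1/425) + (-1 + √22)/115) = -1226*(109/85 + (-1 + √22)*(1/115)) = -1226*(109/85 + (-1/115 + √22/115)) = -1226*(498/391 + √22/115) = -610548/391 - 1226*√22/115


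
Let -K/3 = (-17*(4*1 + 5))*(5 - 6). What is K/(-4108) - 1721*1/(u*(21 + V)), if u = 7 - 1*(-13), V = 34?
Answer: -820621/564850 ≈ -1.4528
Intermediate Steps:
u = 20 (u = 7 + 13 = 20)
K = -459 (K = -3*(-17*(4*1 + 5))*(5 - 6) = -3*(-17*(4 + 5))*(-1) = -3*(-17*9)*(-1) = -(-459)*(-1) = -3*153 = -459)
K/(-4108) - 1721*1/(u*(21 + V)) = -459/(-4108) - 1721*1/(20*(21 + 34)) = -459*(-1/4108) - 1721/(20*55) = 459/4108 - 1721/1100 = -820621/564850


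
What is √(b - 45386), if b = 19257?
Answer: I*√26129 ≈ 161.64*I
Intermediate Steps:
√(b - 45386) = √(19257 - 45386) = √(-26129) = I*√26129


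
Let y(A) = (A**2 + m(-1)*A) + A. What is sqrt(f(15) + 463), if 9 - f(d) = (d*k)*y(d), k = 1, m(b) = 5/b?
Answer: I*sqrt(2003) ≈ 44.755*I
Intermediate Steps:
y(A) = A**2 - 4*A (y(A) = (A**2 + (5/(-1))*A) + A = (A**2 + (5*(-1))*A) + A = (A**2 - 5*A) + A = A**2 - 4*A)
f(d) = 9 - d**2*(-4 + d) (f(d) = 9 - d*1*d*(-4 + d) = 9 - d*d*(-4 + d) = 9 - d**2*(-4 + d))
sqrt(f(15) + 463) = sqrt((9 + 15**2*(4 - 1*15)) + 463) = sqrt((9 + 225*(4 - 15)) + 463) = sqrt((9 + 225*(-11)) + 463) = sqrt((9 - 2475) + 463) = sqrt(-2466 + 463) = sqrt(-2003) = I*sqrt(2003)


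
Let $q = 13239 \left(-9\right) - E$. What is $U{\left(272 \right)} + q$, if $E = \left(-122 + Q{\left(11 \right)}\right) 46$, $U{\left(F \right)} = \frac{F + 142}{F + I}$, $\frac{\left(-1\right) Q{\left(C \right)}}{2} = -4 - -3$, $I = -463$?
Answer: $- \frac{21703935}{191} \approx -1.1363 \cdot 10^{5}$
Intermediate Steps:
$Q{\left(C \right)} = 2$ ($Q{\left(C \right)} = - 2 \left(-4 - -3\right) = - 2 \left(-4 + 3\right) = \left(-2\right) \left(-1\right) = 2$)
$U{\left(F \right)} = \frac{142 + F}{-463 + F}$ ($U{\left(F \right)} = \frac{F + 142}{F - 463} = \frac{142 + F}{-463 + F}$)
$E = -5520$ ($E = \left(-122 + 2\right) 46 = \left(-120\right) 46 = -5520$)
$q = -113631$ ($q = 13239 \left(-9\right) - -5520 = -119151 + 5520 = -113631$)
$U{\left(272 \right)} + q = \frac{142 + 272}{-463 + 272} - 113631 = \frac{1}{-191} \cdot 414 - 113631 = \left(- \frac{1}{191}\right) 414 - 113631 = - \frac{414}{191} - 113631 = - \frac{21703935}{191}$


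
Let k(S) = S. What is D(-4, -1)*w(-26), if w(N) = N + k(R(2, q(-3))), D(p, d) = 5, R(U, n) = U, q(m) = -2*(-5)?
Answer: -120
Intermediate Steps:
q(m) = 10
w(N) = 2 + N (w(N) = N + 2 = 2 + N)
D(-4, -1)*w(-26) = 5*(2 - 26) = 5*(-24) = -120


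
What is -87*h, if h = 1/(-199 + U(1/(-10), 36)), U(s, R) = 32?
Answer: 87/167 ≈ 0.52096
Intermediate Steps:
h = -1/167 (h = 1/(-199 + 32) = 1/(-167) = -1/167 ≈ -0.0059880)
-87*h = -87*(-1/167) = 87/167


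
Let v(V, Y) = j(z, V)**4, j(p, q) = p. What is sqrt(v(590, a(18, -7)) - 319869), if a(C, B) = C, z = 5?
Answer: 2*I*sqrt(79811) ≈ 565.02*I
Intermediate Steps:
v(V, Y) = 625 (v(V, Y) = 5**4 = 625)
sqrt(v(590, a(18, -7)) - 319869) = sqrt(625 - 319869) = sqrt(-319244) = 2*I*sqrt(79811)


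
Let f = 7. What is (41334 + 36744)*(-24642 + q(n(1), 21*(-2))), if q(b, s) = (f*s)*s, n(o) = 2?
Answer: -959890932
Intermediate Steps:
q(b, s) = 7*s² (q(b, s) = (7*s)*s = 7*s²)
(41334 + 36744)*(-24642 + q(n(1), 21*(-2))) = (41334 + 36744)*(-24642 + 7*(21*(-2))²) = 78078*(-24642 + 7*(-42)²) = 78078*(-24642 + 7*1764) = 78078*(-24642 + 12348) = 78078*(-12294) = -959890932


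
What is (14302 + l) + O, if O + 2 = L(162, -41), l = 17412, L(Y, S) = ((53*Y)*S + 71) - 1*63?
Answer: -320306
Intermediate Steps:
L(Y, S) = 8 + 53*S*Y (L(Y, S) = (53*S*Y + 71) - 63 = (71 + 53*S*Y) - 63 = 8 + 53*S*Y)
O = -352020 (O = -2 + (8 + 53*(-41)*162) = -2 + (8 - 352026) = -2 - 352018 = -352020)
(14302 + l) + O = (14302 + 17412) - 352020 = 31714 - 352020 = -320306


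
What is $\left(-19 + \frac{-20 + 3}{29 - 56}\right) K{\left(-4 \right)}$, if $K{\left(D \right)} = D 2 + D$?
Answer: $\frac{1984}{9} \approx 220.44$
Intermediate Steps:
$K{\left(D \right)} = 3 D$ ($K{\left(D \right)} = 2 D + D = 3 D$)
$\left(-19 + \frac{-20 + 3}{29 - 56}\right) K{\left(-4 \right)} = \left(-19 + \frac{-20 + 3}{29 - 56}\right) 3 \left(-4\right) = \left(-19 - \frac{17}{-27}\right) \left(-12\right) = \left(-19 - - \frac{17}{27}\right) \left(-12\right) = \left(-19 + \frac{17}{27}\right) \left(-12\right) = \left(- \frac{496}{27}\right) \left(-12\right) = \frac{1984}{9}$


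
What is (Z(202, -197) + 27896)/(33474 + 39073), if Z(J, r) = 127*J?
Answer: 53550/72547 ≈ 0.73814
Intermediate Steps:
(Z(202, -197) + 27896)/(33474 + 39073) = (127*202 + 27896)/(33474 + 39073) = (25654 + 27896)/72547 = 53550*(1/72547) = 53550/72547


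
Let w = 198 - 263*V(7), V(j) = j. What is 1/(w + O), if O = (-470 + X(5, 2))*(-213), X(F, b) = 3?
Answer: 1/97828 ≈ 1.0222e-5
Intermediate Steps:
w = -1643 (w = 198 - 263*7 = 198 - 1841 = -1643)
O = 99471 (O = (-470 + 3)*(-213) = -467*(-213) = 99471)
1/(w + O) = 1/(-1643 + 99471) = 1/97828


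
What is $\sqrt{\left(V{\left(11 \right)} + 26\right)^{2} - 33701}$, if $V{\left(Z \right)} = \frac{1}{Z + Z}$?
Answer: $\frac{i \sqrt{15982955}}{22} \approx 181.72 i$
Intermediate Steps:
$V{\left(Z \right)} = \frac{1}{2 Z}$
$\sqrt{\left(V{\left(11 \right)} + 26\right)^{2} - 33701} = \sqrt{\left(\frac{1}{2 \cdot 11} + 26\right)^{2} - 33701} = \sqrt{\left(\frac{1}{2} \cdot \frac{1}{11} + 26\right)^{2} - 33701} = \sqrt{\left(\frac{1}{22} + 26\right)^{2} - 33701} = \sqrt{\left(\frac{573}{22}\right)^{2} - 33701} = \sqrt{\frac{328329}{484} - 33701} = \sqrt{- \frac{15982955}{484}} = \frac{i \sqrt{15982955}}{22}$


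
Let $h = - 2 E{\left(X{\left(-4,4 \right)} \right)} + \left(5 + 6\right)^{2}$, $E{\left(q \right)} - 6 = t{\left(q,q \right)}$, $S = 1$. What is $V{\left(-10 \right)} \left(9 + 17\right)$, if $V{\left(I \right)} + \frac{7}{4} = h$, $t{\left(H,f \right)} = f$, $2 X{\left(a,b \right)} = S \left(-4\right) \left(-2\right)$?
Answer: $\frac{5161}{2} \approx 2580.5$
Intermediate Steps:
$X{\left(a,b \right)} = 4$ ($X{\left(a,b \right)} = \frac{1 \left(-4\right) \left(-2\right)}{2} = \frac{\left(-4\right) \left(-2\right)}{2} = \frac{1}{2} \cdot 8 = 4$)
$E{\left(q \right)} = 6 + q$
$h = 101$ ($h = - 2 \left(6 + 4\right) + \left(5 + 6\right)^{2} = \left(-2\right) 10 + 11^{2} = -20 + 121 = 101$)
$V{\left(I \right)} = \frac{397}{4}$ ($V{\left(I \right)} = - \frac{7}{4} + 101 = \frac{397}{4}$)
$V{\left(-10 \right)} \left(9 + 17\right) = \frac{397 \left(9 + 17\right)}{4} = \frac{397}{4} \cdot 26 = \frac{5161}{2}$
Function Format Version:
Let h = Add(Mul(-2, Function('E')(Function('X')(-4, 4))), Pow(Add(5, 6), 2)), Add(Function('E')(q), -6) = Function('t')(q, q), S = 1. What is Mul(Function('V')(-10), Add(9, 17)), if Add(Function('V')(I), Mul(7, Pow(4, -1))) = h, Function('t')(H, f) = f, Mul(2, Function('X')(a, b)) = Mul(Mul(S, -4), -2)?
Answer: Rational(5161, 2) ≈ 2580.5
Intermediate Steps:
Function('X')(a, b) = 4 (Function('X')(a, b) = Mul(Rational(1, 2), Mul(Mul(1, -4), -2)) = Mul(Rational(1, 2), Mul(-4, -2)) = Mul(Rational(1, 2), 8) = 4)
Function('E')(q) = Add(6, q)
h = 101 (h = Add(Mul(-2, Add(6, 4)), Pow(Add(5, 6), 2)) = Add(Mul(-2, 10), Pow(11, 2)) = Add(-20, 121) = 101)
Function('V')(I) = Rational(397, 4) (Function('V')(I) = Add(Rational(-7, 4), 101) = Rational(397, 4))
Mul(Function('V')(-10), Add(9, 17)) = Mul(Rational(397, 4), Add(9, 17)) = Mul(Rational(397, 4), 26) = Rational(5161, 2)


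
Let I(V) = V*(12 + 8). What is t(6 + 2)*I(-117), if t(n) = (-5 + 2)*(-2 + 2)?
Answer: 0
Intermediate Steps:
t(n) = 0 (t(n) = -3*0 = 0)
I(V) = 20*V (I(V) = V*20 = 20*V)
t(6 + 2)*I(-117) = 0*(20*(-117)) = 0*(-2340) = 0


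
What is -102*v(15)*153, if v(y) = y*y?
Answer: -3511350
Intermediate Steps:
v(y) = y²
-102*v(15)*153 = -102*15²*153 = -102*225*153 = -22950*153 = -3511350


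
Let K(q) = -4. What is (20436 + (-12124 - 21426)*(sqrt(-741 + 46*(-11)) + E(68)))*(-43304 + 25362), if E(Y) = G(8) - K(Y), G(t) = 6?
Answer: 5652878288 + 601954100*I*sqrt(1247) ≈ 5.6529e+9 + 2.1257e+10*I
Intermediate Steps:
E(Y) = 10 (E(Y) = 6 - 1*(-4) = 6 + 4 = 10)
(20436 + (-12124 - 21426)*(sqrt(-741 + 46*(-11)) + E(68)))*(-43304 + 25362) = (20436 + (-12124 - 21426)*(sqrt(-741 + 46*(-11)) + 10))*(-43304 + 25362) = (20436 - 33550*(sqrt(-741 - 506) + 10))*(-17942) = (20436 - 33550*(sqrt(-1247) + 10))*(-17942) = (20436 - 33550*(I*sqrt(1247) + 10))*(-17942) = (20436 - 33550*(10 + I*sqrt(1247)))*(-17942) = (20436 + (-335500 - 33550*I*sqrt(1247)))*(-17942) = (-315064 - 33550*I*sqrt(1247))*(-17942) = 5652878288 + 601954100*I*sqrt(1247)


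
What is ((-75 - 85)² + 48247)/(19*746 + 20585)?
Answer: 73847/34759 ≈ 2.1245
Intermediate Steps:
((-75 - 85)² + 48247)/(19*746 + 20585) = ((-160)² + 48247)/(14174 + 20585) = (25600 + 48247)/34759 = 73847*(1/34759) = 73847/34759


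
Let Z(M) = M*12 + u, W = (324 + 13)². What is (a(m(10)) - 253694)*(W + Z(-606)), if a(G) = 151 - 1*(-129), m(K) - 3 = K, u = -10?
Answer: -26934613818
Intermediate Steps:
m(K) = 3 + K
W = 113569 (W = 337² = 113569)
Z(M) = -10 + 12*M (Z(M) = M*12 - 10 = 12*M - 10 = -10 + 12*M)
a(G) = 280 (a(G) = 151 + 129 = 280)
(a(m(10)) - 253694)*(W + Z(-606)) = (280 - 253694)*(113569 + (-10 + 12*(-606))) = -253414*(113569 + (-10 - 7272)) = -253414*(113569 - 7282) = -253414*106287 = -26934613818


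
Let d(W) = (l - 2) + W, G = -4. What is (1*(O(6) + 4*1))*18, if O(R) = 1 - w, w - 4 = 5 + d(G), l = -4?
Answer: 108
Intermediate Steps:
d(W) = -6 + W (d(W) = (-4 - 2) + W = -6 + W)
w = -1 (w = 4 + (5 + (-6 - 4)) = 4 + (5 - 10) = 4 - 5 = -1)
O(R) = 2 (O(R) = 1 - 1*(-1) = 1 + 1 = 2)
(1*(O(6) + 4*1))*18 = (1*(2 + 4*1))*18 = (1*(2 + 4))*18 = (1*6)*18 = 6*18 = 108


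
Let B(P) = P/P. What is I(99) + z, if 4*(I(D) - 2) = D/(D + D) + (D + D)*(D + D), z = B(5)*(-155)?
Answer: 77185/8 ≈ 9648.1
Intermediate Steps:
B(P) = 1
z = -155 (z = 1*(-155) = -155)
I(D) = 17/8 + D² (I(D) = 2 + (D/(D + D) + (D + D)*(D + D))/4 = 2 + (D/((2*D)) + (2*D)*(2*D))/4 = 2 + ((1/(2*D))*D + 4*D²)/4 = 2 + (½ + 4*D²)/4 = 2 + (⅛ + D²) = 17/8 + D²)
I(99) + z = (17/8 + 99²) - 155 = (17/8 + 9801) - 155 = 78425/8 - 155 = 77185/8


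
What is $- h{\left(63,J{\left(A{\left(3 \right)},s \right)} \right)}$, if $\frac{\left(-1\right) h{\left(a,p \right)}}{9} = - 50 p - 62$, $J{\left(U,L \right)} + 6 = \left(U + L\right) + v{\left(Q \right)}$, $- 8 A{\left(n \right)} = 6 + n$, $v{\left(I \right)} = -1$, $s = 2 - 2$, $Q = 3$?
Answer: $\frac{12393}{4} \approx 3098.3$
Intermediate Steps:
$s = 0$ ($s = 2 - 2 = 0$)
$A{\left(n \right)} = - \frac{3}{4} - \frac{n}{8}$ ($A{\left(n \right)} = - \frac{6 + n}{8} = - \frac{3}{4} - \frac{n}{8}$)
$J{\left(U,L \right)} = -7 + L + U$ ($J{\left(U,L \right)} = -6 - \left(1 - L - U\right) = -6 + \left(-1 + L + U\right) = -7 + L + U$)
$h{\left(a,p \right)} = 558 + 450 p$ ($h{\left(a,p \right)} = - 9 \left(- 50 p - 62\right) = - 9 \left(-62 - 50 p\right) = 558 + 450 p$)
$- h{\left(63,J{\left(A{\left(3 \right)},s \right)} \right)} = - (558 + 450 \left(-7 + 0 - \frac{9}{8}\right)) = - (558 + 450 \left(- \frac{65}{8}\right)) = - (558 - \frac{14625}{4}) = \left(-1\right) \left(- \frac{12393}{4}\right) = \frac{12393}{4}$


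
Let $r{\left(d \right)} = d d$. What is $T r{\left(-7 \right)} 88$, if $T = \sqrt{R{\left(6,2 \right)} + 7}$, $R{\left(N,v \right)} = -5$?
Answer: $4312 \sqrt{2} \approx 6098.1$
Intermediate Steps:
$T = \sqrt{2}$ ($T = \sqrt{-5 + 7} = \sqrt{2} \approx 1.4142$)
$r{\left(d \right)} = d^{2}$
$T r{\left(-7 \right)} 88 = \sqrt{2} \left(-7\right)^{2} \cdot 88 = \sqrt{2} \cdot 49 \cdot 88 = 49 \sqrt{2} \cdot 88 = 4312 \sqrt{2}$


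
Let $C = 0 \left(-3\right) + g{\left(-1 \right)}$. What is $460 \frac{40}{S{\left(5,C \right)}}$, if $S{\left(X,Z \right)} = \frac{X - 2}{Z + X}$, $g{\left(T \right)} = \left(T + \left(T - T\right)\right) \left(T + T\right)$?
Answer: $\frac{128800}{3} \approx 42933.0$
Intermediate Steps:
$g{\left(T \right)} = 2 T^{2}$ ($g{\left(T \right)} = \left(T + 0\right) 2 T = T 2 T = 2 T^{2}$)
$C = 2$ ($C = 0 \left(-3\right) + 2 \left(-1\right)^{2} = 0 + 2 \cdot 1 = 0 + 2 = 2$)
$S{\left(X,Z \right)} = \frac{-2 + X}{X + Z}$
$460 \frac{40}{S{\left(5,C \right)}} = 460 \frac{40}{\frac{1}{5 + 2} \left(-2 + 5\right)} = 460 \frac{40}{\frac{1}{7} \cdot 3} = 460 \frac{40}{\frac{3}{7}} = 460 \cdot 40 \cdot \frac{7}{3} = 460 \cdot \frac{280}{3} = \frac{128800}{3}$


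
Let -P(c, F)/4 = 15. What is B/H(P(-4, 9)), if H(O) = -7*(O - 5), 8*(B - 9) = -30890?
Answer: -15409/1820 ≈ -8.4665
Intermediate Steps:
B = -15409/4 (B = 9 + (⅛)*(-30890) = 9 - 15445/4 = -15409/4 ≈ -3852.3)
P(c, F) = -60 (P(c, F) = -4*15 = -60)
H(O) = 35 - 7*O (H(O) = -7*(-5 + O) = 35 - 7*O)
B/H(P(-4, 9)) = -15409/(4*(35 - 7*(-60))) = -15409/(4*(35 + 420)) = -15409/4/455 = -15409/4*1/455 = -15409/1820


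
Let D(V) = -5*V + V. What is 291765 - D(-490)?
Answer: 289805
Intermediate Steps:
D(V) = -4*V
291765 - D(-490) = 291765 - (-4)*(-490) = 291765 - 1*1960 = 291765 - 1960 = 289805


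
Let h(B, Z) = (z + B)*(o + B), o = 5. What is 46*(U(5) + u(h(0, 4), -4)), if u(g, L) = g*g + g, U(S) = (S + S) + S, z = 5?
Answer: 30590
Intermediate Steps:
h(B, Z) = (5 + B)² (h(B, Z) = (5 + B)*(5 + B) = (5 + B)²)
U(S) = 3*S (U(S) = 2*S + S = 3*S)
u(g, L) = g + g² (u(g, L) = g² + g = g + g²)
46*(U(5) + u(h(0, 4), -4)) = 46*(3*5 + (25 + 0² + 10*0)*(1 + (25 + 0² + 10*0))) = 46*(15 + (25 + 0 + 0)*(1 + (25 + 0 + 0))) = 46*(15 + 25*(1 + 25)) = 46*(15 + 25*26) = 46*(15 + 650) = 46*665 = 30590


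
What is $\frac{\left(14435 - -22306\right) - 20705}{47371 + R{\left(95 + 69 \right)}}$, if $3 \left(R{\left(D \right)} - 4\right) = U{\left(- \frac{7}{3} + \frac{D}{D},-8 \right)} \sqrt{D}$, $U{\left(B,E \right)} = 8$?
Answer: $\frac{6837349500}{20199505129} - \frac{769728 \sqrt{41}}{20199505129} \approx 0.33825$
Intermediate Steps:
$R{\left(D \right)} = 4 + \frac{8 \sqrt{D}}{3}$
$\frac{\left(14435 - -22306\right) - 20705}{47371 + R{\left(95 + 69 \right)}} = \frac{\left(14435 - -22306\right) - 20705}{47371 + \left(4 + \frac{8 \sqrt{95 + 69}}{3}\right)} = \frac{\left(14435 + 22306\right) - 20705}{47371 + \left(4 + \frac{8 \sqrt{164}}{3}\right)} = \frac{36741 - 20705}{47371 + \left(4 + \frac{8 \cdot 2 \sqrt{41}}{3}\right)} = \frac{16036}{47371 + \left(4 + \frac{16 \sqrt{41}}{3}\right)} = \frac{16036}{47375 + \frac{16 \sqrt{41}}{3}}$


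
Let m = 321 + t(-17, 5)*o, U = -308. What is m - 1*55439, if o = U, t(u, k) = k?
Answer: -56658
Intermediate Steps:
o = -308
m = -1219 (m = 321 + 5*(-308) = 321 - 1540 = -1219)
m - 1*55439 = -1219 - 1*55439 = -1219 - 55439 = -56658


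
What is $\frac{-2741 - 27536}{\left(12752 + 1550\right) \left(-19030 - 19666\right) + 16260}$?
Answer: $\frac{30277}{553413932} \approx 5.4709 \cdot 10^{-5}$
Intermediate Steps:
$\frac{-2741 - 27536}{\left(12752 + 1550\right) \left(-19030 - 19666\right) + 16260} = - \frac{30277}{14302 \left(-38696\right) + 16260} = - \frac{30277}{-553430192 + 16260} = - \frac{30277}{-553413932} = \left(-30277\right) \left(- \frac{1}{553413932}\right) = \frac{30277}{553413932}$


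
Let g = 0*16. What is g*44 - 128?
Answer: -128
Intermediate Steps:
g = 0
g*44 - 128 = 0*44 - 128 = 0 - 128 = -128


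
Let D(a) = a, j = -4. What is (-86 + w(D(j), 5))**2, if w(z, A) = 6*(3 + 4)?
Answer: 1936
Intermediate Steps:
w(z, A) = 42 (w(z, A) = 6*7 = 42)
(-86 + w(D(j), 5))**2 = (-86 + 42)**2 = (-44)**2 = 1936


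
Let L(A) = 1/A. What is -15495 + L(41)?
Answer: -635294/41 ≈ -15495.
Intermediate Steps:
-15495 + L(41) = -15495 + 1/41 = -635294/41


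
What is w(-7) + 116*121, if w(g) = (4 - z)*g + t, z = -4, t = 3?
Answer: 13983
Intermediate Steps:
w(g) = 3 + 8*g (w(g) = (4 - 1*(-4))*g + 3 = (4 + 4)*g + 3 = 8*g + 3 = 3 + 8*g)
w(-7) + 116*121 = (3 + 8*(-7)) + 116*121 = (3 - 56) + 14036 = -53 + 14036 = 13983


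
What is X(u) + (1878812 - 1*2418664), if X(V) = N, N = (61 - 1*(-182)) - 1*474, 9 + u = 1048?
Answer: -540083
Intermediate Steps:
u = 1039 (u = -9 + 1048 = 1039)
N = -231 (N = (61 + 182) - 474 = 243 - 474 = -231)
X(V) = -231
X(u) + (1878812 - 1*2418664) = -231 + (1878812 - 1*2418664) = -231 + (1878812 - 2418664) = -231 - 539852 = -540083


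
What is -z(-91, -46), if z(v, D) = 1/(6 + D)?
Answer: 1/40 ≈ 0.025000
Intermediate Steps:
-z(-91, -46) = -1/(6 - 46) = -1/(-40) = -1*(-1/40) = 1/40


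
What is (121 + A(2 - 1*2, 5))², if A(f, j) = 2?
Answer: 15129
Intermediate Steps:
(121 + A(2 - 1*2, 5))² = (121 + 2)² = 123² = 15129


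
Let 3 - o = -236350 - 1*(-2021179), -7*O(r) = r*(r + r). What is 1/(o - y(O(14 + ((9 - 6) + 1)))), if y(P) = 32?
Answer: -1/1784858 ≈ -5.6027e-7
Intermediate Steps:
O(r) = -2*r**2/7 (O(r) = -r*(r + r)/7 = -r*2*r/7 = -2*r**2/7)
o = -1784826 (o = 3 - (-236350 - 1*(-2021179)) = 3 - (-236350 + 2021179) = 3 - 1*1784829 = 3 - 1784829 = -1784826)
1/(o - y(O(14 + ((9 - 6) + 1)))) = 1/(-1784826 - 1*32) = 1/(-1784826 - 32) = 1/(-1784858) = -1/1784858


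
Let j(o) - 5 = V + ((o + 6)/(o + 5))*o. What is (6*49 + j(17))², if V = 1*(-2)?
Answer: 47955625/484 ≈ 99082.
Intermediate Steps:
V = -2
j(o) = 3 + o*(6 + o)/(5 + o) (j(o) = 5 + (-2 + ((o + 6)/(o + 5))*o) = 5 + (-2 + ((6 + o)/(5 + o))*o) = 5 + (-2 + o*(6 + o)/(5 + o)) = 3 + o*(6 + o)/(5 + o))
(6*49 + j(17))² = (6*49 + (15 + 17² + 9*17)/(5 + 17))² = (294 + (15 + 289 + 153)/22)² = (294 + (1/22)*457)² = (294 + 457/22)² = (6925/22)² = 47955625/484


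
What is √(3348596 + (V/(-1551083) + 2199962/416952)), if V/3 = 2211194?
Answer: √9726186441802267591227569827/53893929918 ≈ 1829.9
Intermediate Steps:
V = 6633582 (V = 3*2211194 = 6633582)
√(3348596 + (V/(-1551083) + 2199962/416952)) = √(3348596 + (6633582/(-1551083) + 2199962/416952)) = √(3348596 + (6633582*(-1/1551083) + 2199962*(1/416952))) = √(3348596 + (-6633582/1551083 + 1099981/208476)) = √(3348596 + 323219188391/323363579508) = √(1082814312105359159/323363579508) = √9726186441802267591227569827/53893929918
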